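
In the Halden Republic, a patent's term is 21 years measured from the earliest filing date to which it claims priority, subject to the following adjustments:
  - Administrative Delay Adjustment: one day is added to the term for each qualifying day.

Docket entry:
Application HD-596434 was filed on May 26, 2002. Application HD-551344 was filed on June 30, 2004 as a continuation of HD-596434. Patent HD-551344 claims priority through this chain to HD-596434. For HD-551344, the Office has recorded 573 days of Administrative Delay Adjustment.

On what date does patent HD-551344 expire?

Earliest priority filing: 26 May 2002.
Base term: 26 May 2002 + 21 years → 26 May 2023.
Administrative Delay Adjustment: +573 days → 19 December 2024.

December 19, 2024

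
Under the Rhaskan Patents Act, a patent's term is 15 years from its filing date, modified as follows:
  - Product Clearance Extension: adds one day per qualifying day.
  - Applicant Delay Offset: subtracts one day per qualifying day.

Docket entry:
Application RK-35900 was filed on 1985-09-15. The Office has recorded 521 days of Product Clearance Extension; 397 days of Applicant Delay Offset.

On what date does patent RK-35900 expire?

2001-01-17

Base term: filing date + 15 years → 15 September 2000.
Product Clearance Extension: +521 days → 18 February 2002.
Applicant Delay Offset: −397 days → 17 January 2001.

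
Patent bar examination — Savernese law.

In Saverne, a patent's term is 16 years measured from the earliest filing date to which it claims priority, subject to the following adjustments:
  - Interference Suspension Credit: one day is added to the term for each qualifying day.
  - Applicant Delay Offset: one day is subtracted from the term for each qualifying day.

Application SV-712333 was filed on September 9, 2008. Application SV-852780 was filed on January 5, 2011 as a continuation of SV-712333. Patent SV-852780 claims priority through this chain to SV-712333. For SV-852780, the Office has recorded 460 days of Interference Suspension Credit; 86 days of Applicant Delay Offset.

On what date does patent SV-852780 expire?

September 18, 2025

Earliest priority filing: 9 September 2008.
Base term: 9 September 2008 + 16 years → 9 September 2024.
Interference Suspension Credit: +460 days → 13 December 2025.
Applicant Delay Offset: −86 days → 18 September 2025.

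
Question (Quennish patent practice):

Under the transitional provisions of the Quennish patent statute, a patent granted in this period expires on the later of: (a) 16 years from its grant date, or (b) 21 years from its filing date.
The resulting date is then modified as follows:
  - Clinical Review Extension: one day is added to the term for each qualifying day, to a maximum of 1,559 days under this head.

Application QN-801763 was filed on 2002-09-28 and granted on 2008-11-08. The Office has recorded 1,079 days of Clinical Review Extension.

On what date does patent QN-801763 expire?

(a) grant + 16 years → 8 November 2024.
(b) filing + 21 years → 28 September 2023.
Later of the two: 8 November 2024.
Clinical Review Extension: 1079 days (within the 1559-day cap) → +1079 days → 23 October 2027.

October 23, 2027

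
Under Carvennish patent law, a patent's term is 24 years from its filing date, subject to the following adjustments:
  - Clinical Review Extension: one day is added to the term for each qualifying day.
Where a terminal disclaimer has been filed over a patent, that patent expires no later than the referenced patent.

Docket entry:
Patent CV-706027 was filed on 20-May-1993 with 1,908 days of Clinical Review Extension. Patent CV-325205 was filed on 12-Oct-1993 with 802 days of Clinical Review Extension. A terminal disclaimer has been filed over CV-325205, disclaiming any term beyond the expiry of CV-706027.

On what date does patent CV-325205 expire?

Natural term of CV-325205:
  Base: filing + 24 years → 12 October 2017.
  Clinical Review Extension: +802 days → 23 December 2019.
Expiry of referenced patent CV-706027:
  Base: filing + 24 years → 20 May 2017.
  Clinical Review Extension: +1908 days → 10 August 2022.
Terminal disclaimer: CV-325205 expires on the earlier of 23 December 2019 and 10 August 2022.

2019-12-23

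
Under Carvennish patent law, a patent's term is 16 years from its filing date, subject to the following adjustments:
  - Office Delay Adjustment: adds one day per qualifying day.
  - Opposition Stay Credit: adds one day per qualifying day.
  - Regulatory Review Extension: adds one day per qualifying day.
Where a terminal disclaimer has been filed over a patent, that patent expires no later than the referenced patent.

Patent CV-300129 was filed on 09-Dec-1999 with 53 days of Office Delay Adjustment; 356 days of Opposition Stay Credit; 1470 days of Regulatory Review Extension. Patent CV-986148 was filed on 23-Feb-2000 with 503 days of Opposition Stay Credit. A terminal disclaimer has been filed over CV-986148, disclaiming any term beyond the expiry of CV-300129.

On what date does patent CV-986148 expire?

July 10, 2017

Natural term of CV-986148:
  Base: filing + 16 years → 23 February 2016.
  Opposition Stay Credit: +503 days → 10 July 2017.
Expiry of referenced patent CV-300129:
  Base: filing + 16 years → 9 December 2015.
  Office Delay Adjustment: +53 days → 31 January 2016.
  Opposition Stay Credit: +356 days → 21 January 2017.
  Regulatory Review Extension: +1470 days → 30 January 2021.
Terminal disclaimer: CV-986148 expires on the earlier of 10 July 2017 and 30 January 2021.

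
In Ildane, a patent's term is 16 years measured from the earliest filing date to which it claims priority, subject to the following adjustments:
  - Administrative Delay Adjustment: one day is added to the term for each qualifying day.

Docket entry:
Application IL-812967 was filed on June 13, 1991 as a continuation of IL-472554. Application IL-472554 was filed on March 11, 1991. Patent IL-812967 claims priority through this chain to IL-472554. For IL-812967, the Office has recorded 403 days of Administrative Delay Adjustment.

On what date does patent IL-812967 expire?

2008-04-17

Earliest priority filing: 11 March 1991.
Base term: 11 March 1991 + 16 years → 11 March 2007.
Administrative Delay Adjustment: +403 days → 17 April 2008.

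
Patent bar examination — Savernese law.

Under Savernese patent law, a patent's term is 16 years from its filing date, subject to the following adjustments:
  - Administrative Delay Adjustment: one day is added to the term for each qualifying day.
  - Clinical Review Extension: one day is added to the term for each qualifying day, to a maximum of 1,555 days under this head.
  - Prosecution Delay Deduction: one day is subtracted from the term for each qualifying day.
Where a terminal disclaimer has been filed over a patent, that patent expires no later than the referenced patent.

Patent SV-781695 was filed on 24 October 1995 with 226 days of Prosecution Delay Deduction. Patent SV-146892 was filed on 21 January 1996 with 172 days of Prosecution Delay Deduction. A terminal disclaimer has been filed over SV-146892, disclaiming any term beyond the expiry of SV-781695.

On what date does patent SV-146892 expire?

March 12, 2011

Natural term of SV-146892:
  Base: filing + 16 years → 21 January 2012.
  Prosecution Delay Deduction: −172 days → 2 August 2011.
Expiry of referenced patent SV-781695:
  Base: filing + 16 years → 24 October 2011.
  Prosecution Delay Deduction: −226 days → 12 March 2011.
Terminal disclaimer: SV-146892 expires on the earlier of 2 August 2011 and 12 March 2011.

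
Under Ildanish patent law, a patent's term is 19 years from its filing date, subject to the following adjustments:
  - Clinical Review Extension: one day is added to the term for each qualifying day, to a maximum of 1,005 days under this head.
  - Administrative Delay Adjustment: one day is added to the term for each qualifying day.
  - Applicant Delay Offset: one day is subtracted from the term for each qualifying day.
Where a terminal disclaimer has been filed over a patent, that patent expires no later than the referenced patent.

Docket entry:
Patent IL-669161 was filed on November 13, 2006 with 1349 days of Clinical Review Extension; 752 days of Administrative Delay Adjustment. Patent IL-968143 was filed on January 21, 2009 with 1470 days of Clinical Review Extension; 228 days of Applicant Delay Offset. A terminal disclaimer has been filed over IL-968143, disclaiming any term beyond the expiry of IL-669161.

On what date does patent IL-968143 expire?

Natural term of IL-968143:
  Base: filing + 19 years → 21 January 2028.
  Clinical Review Extension: 1470 days claimed exceeds the 1005-day cap, so +1005 days → 22 October 2030.
  Applicant Delay Offset: −228 days → 8 March 2030.
Expiry of referenced patent IL-669161:
  Base: filing + 19 years → 13 November 2025.
  Clinical Review Extension: 1349 days claimed exceeds the 1005-day cap, so +1005 days → 14 August 2028.
  Administrative Delay Adjustment: +752 days → 5 September 2030.
Terminal disclaimer: IL-968143 expires on the earlier of 8 March 2030 and 5 September 2030.

2030-03-08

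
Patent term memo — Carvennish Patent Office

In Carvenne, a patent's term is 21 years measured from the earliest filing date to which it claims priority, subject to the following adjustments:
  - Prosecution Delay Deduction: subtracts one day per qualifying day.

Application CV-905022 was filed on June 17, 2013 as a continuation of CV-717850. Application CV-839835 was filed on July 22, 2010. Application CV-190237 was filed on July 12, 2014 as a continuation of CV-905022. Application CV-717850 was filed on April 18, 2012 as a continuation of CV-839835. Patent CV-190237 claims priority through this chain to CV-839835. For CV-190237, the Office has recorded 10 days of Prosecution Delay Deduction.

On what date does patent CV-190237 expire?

Earliest priority filing: 22 July 2010.
Base term: 22 July 2010 + 21 years → 22 July 2031.
Prosecution Delay Deduction: −10 days → 12 July 2031.

July 12, 2031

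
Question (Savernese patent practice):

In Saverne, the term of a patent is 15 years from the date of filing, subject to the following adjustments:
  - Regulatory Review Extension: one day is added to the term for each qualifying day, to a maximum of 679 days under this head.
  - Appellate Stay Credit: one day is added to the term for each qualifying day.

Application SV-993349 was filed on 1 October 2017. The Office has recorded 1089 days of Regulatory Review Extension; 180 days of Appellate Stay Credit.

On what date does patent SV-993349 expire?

2035-02-07

Base term: filing date + 15 years → 1 October 2032.
Regulatory Review Extension: 1089 days claimed exceeds the 679-day cap, so +679 days → 11 August 2034.
Appellate Stay Credit: +180 days → 7 February 2035.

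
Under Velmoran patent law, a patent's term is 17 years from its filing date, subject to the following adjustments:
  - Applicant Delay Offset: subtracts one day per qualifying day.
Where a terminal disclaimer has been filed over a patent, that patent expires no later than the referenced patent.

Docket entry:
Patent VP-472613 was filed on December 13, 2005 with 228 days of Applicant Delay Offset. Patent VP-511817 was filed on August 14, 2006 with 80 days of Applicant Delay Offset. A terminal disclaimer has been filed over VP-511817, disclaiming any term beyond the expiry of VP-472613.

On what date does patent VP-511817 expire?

Natural term of VP-511817:
  Base: filing + 17 years → 14 August 2023.
  Applicant Delay Offset: −80 days → 26 May 2023.
Expiry of referenced patent VP-472613:
  Base: filing + 17 years → 13 December 2022.
  Applicant Delay Offset: −228 days → 29 April 2022.
Terminal disclaimer: VP-511817 expires on the earlier of 26 May 2023 and 29 April 2022.

2022-04-29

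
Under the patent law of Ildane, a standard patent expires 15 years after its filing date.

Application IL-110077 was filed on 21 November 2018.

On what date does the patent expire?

November 21, 2033

Filing date + 15 years → 21 November 2033.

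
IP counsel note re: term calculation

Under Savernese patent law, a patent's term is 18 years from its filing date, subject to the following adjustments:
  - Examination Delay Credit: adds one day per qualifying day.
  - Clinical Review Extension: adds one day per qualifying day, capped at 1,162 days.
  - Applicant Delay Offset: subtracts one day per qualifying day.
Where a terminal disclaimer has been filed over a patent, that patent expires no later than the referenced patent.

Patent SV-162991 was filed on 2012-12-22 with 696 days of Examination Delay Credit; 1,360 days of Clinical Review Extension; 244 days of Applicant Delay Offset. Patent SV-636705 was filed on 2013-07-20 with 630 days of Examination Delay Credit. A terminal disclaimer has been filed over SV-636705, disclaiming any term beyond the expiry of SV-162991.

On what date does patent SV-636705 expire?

Natural term of SV-636705:
  Base: filing + 18 years → 20 July 2031.
  Examination Delay Credit: +630 days → 10 April 2033.
Expiry of referenced patent SV-162991:
  Base: filing + 18 years → 22 December 2030.
  Examination Delay Credit: +696 days → 17 November 2032.
  Clinical Review Extension: 1360 days claimed exceeds the 1162-day cap, so +1162 days → 23 January 2036.
  Applicant Delay Offset: −244 days → 24 May 2035.
Terminal disclaimer: SV-636705 expires on the earlier of 10 April 2033 and 24 May 2035.

2033-04-10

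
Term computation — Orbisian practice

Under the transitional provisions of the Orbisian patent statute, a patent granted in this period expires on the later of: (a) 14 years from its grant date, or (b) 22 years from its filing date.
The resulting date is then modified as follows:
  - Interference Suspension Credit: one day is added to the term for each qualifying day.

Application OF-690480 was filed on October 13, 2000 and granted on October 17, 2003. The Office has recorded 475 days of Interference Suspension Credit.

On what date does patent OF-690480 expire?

2024-01-31

(a) grant + 14 years → 17 October 2017.
(b) filing + 22 years → 13 October 2022.
Later of the two: 13 October 2022.
Interference Suspension Credit: +475 days → 31 January 2024.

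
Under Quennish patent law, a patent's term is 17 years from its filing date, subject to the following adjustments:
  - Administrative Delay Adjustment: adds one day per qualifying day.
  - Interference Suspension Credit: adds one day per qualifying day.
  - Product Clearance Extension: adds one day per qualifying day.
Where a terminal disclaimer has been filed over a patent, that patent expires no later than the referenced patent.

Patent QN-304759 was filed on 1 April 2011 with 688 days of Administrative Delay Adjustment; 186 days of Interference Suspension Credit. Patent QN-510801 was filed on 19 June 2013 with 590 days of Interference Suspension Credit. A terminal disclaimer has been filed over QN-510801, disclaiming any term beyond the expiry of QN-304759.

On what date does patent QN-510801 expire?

2030-08-23

Natural term of QN-510801:
  Base: filing + 17 years → 19 June 2030.
  Interference Suspension Credit: +590 days → 30 January 2032.
Expiry of referenced patent QN-304759:
  Base: filing + 17 years → 1 April 2028.
  Administrative Delay Adjustment: +688 days → 18 February 2030.
  Interference Suspension Credit: +186 days → 23 August 2030.
Terminal disclaimer: QN-510801 expires on the earlier of 30 January 2032 and 23 August 2030.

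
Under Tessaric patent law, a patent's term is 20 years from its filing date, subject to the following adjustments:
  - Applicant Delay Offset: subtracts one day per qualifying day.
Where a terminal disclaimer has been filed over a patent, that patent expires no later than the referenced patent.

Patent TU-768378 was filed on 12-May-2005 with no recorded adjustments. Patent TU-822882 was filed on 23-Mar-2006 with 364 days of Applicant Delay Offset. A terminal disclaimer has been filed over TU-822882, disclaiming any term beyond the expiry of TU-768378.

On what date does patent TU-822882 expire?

Natural term of TU-822882:
  Base: filing + 20 years → 23 March 2026.
  Applicant Delay Offset: −364 days → 24 March 2025.
Expiry of referenced patent TU-768378:
  Base: filing + 20 years → 12 May 2025.
Terminal disclaimer: TU-822882 expires on the earlier of 24 March 2025 and 12 May 2025.

2025-03-24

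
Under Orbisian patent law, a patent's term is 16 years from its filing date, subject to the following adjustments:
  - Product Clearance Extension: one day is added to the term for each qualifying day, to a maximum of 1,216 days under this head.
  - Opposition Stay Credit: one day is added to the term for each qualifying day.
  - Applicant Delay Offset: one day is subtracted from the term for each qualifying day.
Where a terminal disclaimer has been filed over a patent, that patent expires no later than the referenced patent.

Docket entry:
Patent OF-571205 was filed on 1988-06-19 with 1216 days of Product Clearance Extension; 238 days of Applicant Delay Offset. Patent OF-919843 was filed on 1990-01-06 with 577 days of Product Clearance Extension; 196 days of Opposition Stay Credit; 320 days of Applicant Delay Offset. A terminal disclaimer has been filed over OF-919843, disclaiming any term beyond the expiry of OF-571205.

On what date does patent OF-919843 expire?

Natural term of OF-919843:
  Base: filing + 16 years → 6 January 2006.
  Product Clearance Extension: 577 days (within the 1216-day cap) → +577 days → 6 August 2007.
  Opposition Stay Credit: +196 days → 18 February 2008.
  Applicant Delay Offset: −320 days → 4 April 2007.
Expiry of referenced patent OF-571205:
  Base: filing + 16 years → 19 June 2004.
  Product Clearance Extension: 1216 days (within the 1216-day cap) → +1216 days → 18 October 2007.
  Applicant Delay Offset: −238 days → 22 February 2007.
Terminal disclaimer: OF-919843 expires on the earlier of 4 April 2007 and 22 February 2007.

February 22, 2007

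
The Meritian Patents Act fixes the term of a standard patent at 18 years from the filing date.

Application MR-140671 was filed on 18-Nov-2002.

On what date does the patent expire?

Filing date + 18 years → 18 November 2020.

November 18, 2020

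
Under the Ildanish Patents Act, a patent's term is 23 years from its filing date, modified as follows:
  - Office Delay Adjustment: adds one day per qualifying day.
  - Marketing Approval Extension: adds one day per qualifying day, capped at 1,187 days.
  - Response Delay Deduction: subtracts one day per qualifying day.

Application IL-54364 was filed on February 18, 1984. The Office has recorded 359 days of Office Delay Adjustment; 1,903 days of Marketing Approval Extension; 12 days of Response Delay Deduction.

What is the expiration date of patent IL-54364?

2011-05-02

Base term: filing date + 23 years → 18 February 2007.
Office Delay Adjustment: +359 days → 12 February 2008.
Marketing Approval Extension: 1903 days claimed exceeds the 1187-day cap, so +1187 days → 14 May 2011.
Response Delay Deduction: −12 days → 2 May 2011.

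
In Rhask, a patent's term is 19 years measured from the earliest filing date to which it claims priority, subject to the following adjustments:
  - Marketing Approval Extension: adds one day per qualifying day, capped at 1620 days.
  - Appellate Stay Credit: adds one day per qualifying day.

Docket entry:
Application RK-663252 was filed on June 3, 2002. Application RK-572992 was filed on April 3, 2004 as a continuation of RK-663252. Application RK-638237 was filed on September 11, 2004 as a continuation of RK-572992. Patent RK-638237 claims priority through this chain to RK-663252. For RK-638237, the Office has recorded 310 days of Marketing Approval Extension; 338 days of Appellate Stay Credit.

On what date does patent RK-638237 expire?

Earliest priority filing: 3 June 2002.
Base term: 3 June 2002 + 19 years → 3 June 2021.
Marketing Approval Extension: 310 days (within the 1620-day cap) → +310 days → 9 April 2022.
Appellate Stay Credit: +338 days → 13 March 2023.

2023-03-13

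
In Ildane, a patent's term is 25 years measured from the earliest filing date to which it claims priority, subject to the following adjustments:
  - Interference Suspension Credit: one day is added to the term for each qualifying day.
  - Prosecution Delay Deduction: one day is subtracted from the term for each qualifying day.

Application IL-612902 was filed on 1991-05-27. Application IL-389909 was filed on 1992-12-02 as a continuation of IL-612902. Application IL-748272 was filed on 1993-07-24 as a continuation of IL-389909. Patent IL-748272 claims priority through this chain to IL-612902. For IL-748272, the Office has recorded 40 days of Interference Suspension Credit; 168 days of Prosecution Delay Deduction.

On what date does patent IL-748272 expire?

January 20, 2016

Earliest priority filing: 27 May 1991.
Base term: 27 May 1991 + 25 years → 27 May 2016.
Interference Suspension Credit: +40 days → 6 July 2016.
Prosecution Delay Deduction: −168 days → 20 January 2016.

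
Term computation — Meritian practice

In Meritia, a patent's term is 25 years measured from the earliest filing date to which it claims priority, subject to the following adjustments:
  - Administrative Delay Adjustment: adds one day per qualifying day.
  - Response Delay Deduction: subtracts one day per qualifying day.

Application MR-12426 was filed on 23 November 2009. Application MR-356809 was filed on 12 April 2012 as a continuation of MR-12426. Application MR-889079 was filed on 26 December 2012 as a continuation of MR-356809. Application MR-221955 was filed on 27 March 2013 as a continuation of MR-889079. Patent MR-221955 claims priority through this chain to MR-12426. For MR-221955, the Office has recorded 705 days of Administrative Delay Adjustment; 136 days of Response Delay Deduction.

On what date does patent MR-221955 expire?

June 14, 2036

Earliest priority filing: 23 November 2009.
Base term: 23 November 2009 + 25 years → 23 November 2034.
Administrative Delay Adjustment: +705 days → 28 October 2036.
Response Delay Deduction: −136 days → 14 June 2036.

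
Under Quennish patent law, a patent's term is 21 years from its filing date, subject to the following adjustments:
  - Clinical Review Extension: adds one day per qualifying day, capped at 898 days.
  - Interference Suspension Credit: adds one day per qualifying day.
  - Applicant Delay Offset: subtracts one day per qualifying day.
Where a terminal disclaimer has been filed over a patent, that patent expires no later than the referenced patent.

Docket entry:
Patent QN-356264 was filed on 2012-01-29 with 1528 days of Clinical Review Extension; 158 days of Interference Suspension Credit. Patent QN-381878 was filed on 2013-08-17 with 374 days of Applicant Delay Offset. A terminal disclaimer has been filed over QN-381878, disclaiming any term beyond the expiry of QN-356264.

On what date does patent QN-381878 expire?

Natural term of QN-381878:
  Base: filing + 21 years → 17 August 2034.
  Applicant Delay Offset: −374 days → 8 August 2033.
Expiry of referenced patent QN-356264:
  Base: filing + 21 years → 29 January 2033.
  Clinical Review Extension: 1528 days claimed exceeds the 898-day cap, so +898 days → 16 July 2035.
  Interference Suspension Credit: +158 days → 21 December 2035.
Terminal disclaimer: QN-381878 expires on the earlier of 8 August 2033 and 21 December 2035.

2033-08-08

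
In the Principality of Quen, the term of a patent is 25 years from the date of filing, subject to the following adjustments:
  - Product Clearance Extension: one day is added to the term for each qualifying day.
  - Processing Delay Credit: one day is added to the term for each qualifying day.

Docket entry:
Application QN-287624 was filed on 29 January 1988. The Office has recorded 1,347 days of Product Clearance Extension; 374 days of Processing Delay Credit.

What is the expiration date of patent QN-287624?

2017-10-16

Base term: filing date + 25 years → 29 January 2013.
Product Clearance Extension: +1347 days → 7 October 2016.
Processing Delay Credit: +374 days → 16 October 2017.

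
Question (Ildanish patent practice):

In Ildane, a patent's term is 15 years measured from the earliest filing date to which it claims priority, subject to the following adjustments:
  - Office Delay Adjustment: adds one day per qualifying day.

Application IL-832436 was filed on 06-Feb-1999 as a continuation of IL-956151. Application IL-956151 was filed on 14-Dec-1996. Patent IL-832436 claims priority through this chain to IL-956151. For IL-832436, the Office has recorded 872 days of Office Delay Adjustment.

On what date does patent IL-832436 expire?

May 4, 2014

Earliest priority filing: 14 December 1996.
Base term: 14 December 1996 + 15 years → 14 December 2011.
Office Delay Adjustment: +872 days → 4 May 2014.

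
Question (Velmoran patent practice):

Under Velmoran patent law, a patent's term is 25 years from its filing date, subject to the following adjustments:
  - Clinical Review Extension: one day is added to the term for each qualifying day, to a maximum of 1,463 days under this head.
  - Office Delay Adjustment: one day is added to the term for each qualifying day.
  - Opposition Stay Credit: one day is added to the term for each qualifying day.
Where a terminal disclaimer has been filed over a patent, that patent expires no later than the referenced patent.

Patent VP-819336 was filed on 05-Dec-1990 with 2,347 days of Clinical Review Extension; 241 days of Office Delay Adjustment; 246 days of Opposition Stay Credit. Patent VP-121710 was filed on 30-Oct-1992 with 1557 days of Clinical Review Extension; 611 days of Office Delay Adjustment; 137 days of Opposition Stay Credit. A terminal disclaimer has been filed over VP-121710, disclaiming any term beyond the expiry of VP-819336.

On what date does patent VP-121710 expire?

Natural term of VP-121710:
  Base: filing + 25 years → 30 October 2017.
  Clinical Review Extension: 1557 days claimed exceeds the 1463-day cap, so +1463 days → 1 November 2021.
  Office Delay Adjustment: +611 days → 5 July 2023.
  Opposition Stay Credit: +137 days → 19 November 2023.
Expiry of referenced patent VP-819336:
  Base: filing + 25 years → 5 December 2015.
  Clinical Review Extension: 2347 days claimed exceeds the 1463-day cap, so +1463 days → 7 December 2019.
  Office Delay Adjustment: +241 days → 4 August 2020.
  Opposition Stay Credit: +246 days → 7 April 2021.
Terminal disclaimer: VP-121710 expires on the earlier of 19 November 2023 and 7 April 2021.

April 7, 2021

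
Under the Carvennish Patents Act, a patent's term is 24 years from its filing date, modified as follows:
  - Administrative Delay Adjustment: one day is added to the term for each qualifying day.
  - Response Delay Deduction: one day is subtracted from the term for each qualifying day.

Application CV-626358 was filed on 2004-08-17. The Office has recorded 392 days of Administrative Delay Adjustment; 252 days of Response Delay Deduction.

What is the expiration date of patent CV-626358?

January 4, 2029

Base term: filing date + 24 years → 17 August 2028.
Administrative Delay Adjustment: +392 days → 13 September 2029.
Response Delay Deduction: −252 days → 4 January 2029.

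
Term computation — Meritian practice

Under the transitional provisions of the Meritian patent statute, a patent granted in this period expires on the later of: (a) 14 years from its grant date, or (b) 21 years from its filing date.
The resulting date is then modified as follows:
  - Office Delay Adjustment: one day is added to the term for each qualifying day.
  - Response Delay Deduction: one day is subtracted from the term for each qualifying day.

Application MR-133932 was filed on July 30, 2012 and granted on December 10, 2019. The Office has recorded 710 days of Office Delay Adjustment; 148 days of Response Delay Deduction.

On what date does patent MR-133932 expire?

2035-06-25

(a) grant + 14 years → 10 December 2033.
(b) filing + 21 years → 30 July 2033.
Later of the two: 10 December 2033.
Office Delay Adjustment: +710 days → 20 November 2035.
Response Delay Deduction: −148 days → 25 June 2035.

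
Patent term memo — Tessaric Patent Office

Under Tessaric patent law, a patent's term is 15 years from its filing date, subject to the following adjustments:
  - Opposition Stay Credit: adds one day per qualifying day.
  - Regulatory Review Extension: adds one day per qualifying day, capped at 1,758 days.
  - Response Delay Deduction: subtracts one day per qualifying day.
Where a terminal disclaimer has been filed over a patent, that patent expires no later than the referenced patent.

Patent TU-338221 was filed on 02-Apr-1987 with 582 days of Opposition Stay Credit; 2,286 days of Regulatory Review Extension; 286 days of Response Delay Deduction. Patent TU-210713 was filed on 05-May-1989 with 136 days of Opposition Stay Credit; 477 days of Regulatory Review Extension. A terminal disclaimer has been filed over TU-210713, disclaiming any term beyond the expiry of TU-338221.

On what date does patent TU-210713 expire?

Natural term of TU-210713:
  Base: filing + 15 years → 5 May 2004.
  Opposition Stay Credit: +136 days → 18 September 2004.
  Regulatory Review Extension: 477 days (within the 1758-day cap) → +477 days → 8 January 2006.
Expiry of referenced patent TU-338221:
  Base: filing + 15 years → 2 April 2002.
  Opposition Stay Credit: +582 days → 5 November 2003.
  Regulatory Review Extension: 2286 days claimed exceeds the 1758-day cap, so +1758 days → 28 August 2008.
  Response Delay Deduction: −286 days → 16 November 2007.
Terminal disclaimer: TU-210713 expires on the earlier of 8 January 2006 and 16 November 2007.

January 8, 2006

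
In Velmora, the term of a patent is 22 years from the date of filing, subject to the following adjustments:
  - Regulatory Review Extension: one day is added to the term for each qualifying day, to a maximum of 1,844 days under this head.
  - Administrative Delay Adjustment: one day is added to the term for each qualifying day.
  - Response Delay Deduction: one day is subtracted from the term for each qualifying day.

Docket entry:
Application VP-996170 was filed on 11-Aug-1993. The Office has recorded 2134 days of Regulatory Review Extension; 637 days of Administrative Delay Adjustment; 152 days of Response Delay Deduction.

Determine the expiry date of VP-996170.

Base term: filing date + 22 years → 11 August 2015.
Regulatory Review Extension: 2134 days claimed exceeds the 1844-day cap, so +1844 days → 28 August 2020.
Administrative Delay Adjustment: +637 days → 27 May 2022.
Response Delay Deduction: −152 days → 26 December 2021.

December 26, 2021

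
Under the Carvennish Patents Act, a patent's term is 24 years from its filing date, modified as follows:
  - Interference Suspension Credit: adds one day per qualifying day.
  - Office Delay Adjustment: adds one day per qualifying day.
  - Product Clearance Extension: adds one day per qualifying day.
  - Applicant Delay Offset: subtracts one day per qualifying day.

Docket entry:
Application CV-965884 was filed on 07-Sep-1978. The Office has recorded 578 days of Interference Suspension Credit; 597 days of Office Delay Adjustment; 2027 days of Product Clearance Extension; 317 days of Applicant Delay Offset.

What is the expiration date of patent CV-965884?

Base term: filing date + 24 years → 7 September 2002.
Interference Suspension Credit: +578 days → 7 April 2004.
Office Delay Adjustment: +597 days → 25 November 2005.
Product Clearance Extension: +2027 days → 14 June 2011.
Applicant Delay Offset: −317 days → 1 August 2010.

August 1, 2010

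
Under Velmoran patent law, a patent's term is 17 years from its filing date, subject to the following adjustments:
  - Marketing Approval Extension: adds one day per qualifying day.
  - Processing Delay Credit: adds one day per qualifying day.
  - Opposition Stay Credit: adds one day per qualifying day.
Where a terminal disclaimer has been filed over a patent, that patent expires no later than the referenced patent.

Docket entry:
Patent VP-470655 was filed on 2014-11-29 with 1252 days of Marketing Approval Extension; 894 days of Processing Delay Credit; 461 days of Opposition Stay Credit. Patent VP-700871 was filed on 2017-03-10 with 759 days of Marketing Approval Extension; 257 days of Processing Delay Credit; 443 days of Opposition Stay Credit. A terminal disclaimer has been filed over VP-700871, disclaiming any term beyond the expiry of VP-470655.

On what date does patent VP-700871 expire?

March 8, 2038

Natural term of VP-700871:
  Base: filing + 17 years → 10 March 2034.
  Marketing Approval Extension: +759 days → 7 April 2036.
  Processing Delay Credit: +257 days → 20 December 2036.
  Opposition Stay Credit: +443 days → 8 March 2038.
Expiry of referenced patent VP-470655:
  Base: filing + 17 years → 29 November 2031.
  Marketing Approval Extension: +1252 days → 4 May 2035.
  Processing Delay Credit: +894 days → 14 October 2037.
  Opposition Stay Credit: +461 days → 18 January 2039.
Terminal disclaimer: VP-700871 expires on the earlier of 8 March 2038 and 18 January 2039.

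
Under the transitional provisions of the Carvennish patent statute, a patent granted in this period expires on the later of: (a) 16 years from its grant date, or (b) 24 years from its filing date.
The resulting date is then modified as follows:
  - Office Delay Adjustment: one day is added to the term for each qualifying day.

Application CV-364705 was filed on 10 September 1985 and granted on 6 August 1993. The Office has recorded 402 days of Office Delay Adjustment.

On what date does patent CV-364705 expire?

October 17, 2010

(a) grant + 16 years → 6 August 2009.
(b) filing + 24 years → 10 September 2009.
Later of the two: 10 September 2009.
Office Delay Adjustment: +402 days → 17 October 2010.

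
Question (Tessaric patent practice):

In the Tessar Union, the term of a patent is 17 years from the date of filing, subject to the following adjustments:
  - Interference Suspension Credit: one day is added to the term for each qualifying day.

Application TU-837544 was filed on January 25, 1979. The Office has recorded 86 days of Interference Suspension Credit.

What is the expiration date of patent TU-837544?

April 20, 1996

Base term: filing date + 17 years → 25 January 1996.
Interference Suspension Credit: +86 days → 20 April 1996.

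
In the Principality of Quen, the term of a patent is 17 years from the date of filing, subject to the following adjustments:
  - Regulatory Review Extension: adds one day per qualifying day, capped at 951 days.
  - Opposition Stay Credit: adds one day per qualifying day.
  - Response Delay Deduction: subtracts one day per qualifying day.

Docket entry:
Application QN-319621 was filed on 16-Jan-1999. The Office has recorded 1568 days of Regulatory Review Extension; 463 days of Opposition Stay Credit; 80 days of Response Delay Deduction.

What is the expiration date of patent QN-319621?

Base term: filing date + 17 years → 16 January 2016.
Regulatory Review Extension: 1568 days claimed exceeds the 951-day cap, so +951 days → 24 August 2018.
Opposition Stay Credit: +463 days → 30 November 2019.
Response Delay Deduction: −80 days → 11 September 2019.

2019-09-11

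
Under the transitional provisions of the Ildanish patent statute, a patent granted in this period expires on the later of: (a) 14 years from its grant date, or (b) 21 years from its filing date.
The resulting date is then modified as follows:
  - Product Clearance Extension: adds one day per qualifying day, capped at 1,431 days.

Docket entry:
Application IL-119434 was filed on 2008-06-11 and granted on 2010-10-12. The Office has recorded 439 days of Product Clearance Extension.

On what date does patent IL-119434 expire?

2030-08-24

(a) grant + 14 years → 12 October 2024.
(b) filing + 21 years → 11 June 2029.
Later of the two: 11 June 2029.
Product Clearance Extension: 439 days (within the 1431-day cap) → +439 days → 24 August 2030.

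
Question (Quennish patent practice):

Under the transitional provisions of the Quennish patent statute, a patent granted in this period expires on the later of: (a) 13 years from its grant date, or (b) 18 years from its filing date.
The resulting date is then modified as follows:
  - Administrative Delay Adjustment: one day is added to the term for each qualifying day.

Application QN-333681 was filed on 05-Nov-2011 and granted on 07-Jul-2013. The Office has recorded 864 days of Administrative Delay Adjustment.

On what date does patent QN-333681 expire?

(a) grant + 13 years → 7 July 2026.
(b) filing + 18 years → 5 November 2029.
Later of the two: 5 November 2029.
Administrative Delay Adjustment: +864 days → 18 March 2032.

March 18, 2032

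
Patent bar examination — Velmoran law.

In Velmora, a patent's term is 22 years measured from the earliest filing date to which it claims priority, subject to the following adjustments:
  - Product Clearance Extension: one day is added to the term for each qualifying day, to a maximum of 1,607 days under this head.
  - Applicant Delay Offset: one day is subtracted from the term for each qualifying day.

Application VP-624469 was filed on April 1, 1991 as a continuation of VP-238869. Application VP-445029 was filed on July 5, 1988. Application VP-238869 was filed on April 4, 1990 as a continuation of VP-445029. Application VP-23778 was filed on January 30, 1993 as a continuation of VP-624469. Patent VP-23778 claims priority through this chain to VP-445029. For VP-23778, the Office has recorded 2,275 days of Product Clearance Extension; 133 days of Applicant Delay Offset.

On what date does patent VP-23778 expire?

Earliest priority filing: 5 July 1988.
Base term: 5 July 1988 + 22 years → 5 July 2010.
Product Clearance Extension: 2275 days claimed exceeds the 1607-day cap, so +1607 days → 28 November 2014.
Applicant Delay Offset: −133 days → 18 July 2014.

2014-07-18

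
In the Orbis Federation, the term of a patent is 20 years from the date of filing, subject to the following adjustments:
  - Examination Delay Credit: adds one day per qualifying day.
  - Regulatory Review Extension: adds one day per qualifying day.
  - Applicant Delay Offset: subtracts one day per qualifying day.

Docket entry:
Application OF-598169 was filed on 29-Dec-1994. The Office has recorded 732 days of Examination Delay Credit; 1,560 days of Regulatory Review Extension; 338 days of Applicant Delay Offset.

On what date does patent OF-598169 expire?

Base term: filing date + 20 years → 29 December 2014.
Examination Delay Credit: +732 days → 30 December 2016.
Regulatory Review Extension: +1560 days → 8 April 2021.
Applicant Delay Offset: −338 days → 5 May 2020.

May 5, 2020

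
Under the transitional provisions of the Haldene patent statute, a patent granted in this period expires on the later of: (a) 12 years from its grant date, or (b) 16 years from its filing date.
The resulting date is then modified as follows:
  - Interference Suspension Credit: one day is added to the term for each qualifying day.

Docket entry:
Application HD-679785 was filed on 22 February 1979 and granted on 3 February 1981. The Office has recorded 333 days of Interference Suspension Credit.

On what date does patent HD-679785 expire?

January 21, 1996

(a) grant + 12 years → 3 February 1993.
(b) filing + 16 years → 22 February 1995.
Later of the two: 22 February 1995.
Interference Suspension Credit: +333 days → 21 January 1996.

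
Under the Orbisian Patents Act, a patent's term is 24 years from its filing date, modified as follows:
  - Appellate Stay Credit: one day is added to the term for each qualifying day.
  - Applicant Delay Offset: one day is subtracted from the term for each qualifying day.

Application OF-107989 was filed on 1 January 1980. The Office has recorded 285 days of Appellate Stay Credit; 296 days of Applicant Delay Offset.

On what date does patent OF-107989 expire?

December 21, 2003

Base term: filing date + 24 years → 1 January 2004.
Appellate Stay Credit: +285 days → 12 October 2004.
Applicant Delay Offset: −296 days → 21 December 2003.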